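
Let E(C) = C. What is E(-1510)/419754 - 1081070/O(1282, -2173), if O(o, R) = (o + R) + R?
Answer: 113444707535/321531564 ≈ 352.83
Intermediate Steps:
O(o, R) = o + 2*R (O(o, R) = (R + o) + R = o + 2*R)
E(-1510)/419754 - 1081070/O(1282, -2173) = -1510/419754 - 1081070/(1282 + 2*(-2173)) = -1510*1/419754 - 1081070/(1282 - 4346) = -755/209877 - 1081070/(-3064) = -755/209877 - 1081070*(-1/3064) = -755/209877 + 540535/1532 = 113444707535/321531564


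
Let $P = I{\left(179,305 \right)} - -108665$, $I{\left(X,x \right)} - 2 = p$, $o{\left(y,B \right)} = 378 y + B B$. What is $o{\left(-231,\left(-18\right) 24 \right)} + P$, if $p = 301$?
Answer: $208274$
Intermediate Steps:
$o{\left(y,B \right)} = B^{2} + 378 y$ ($o{\left(y,B \right)} = 378 y + B^{2} = B^{2} + 378 y$)
$I{\left(X,x \right)} = 303$ ($I{\left(X,x \right)} = 2 + 301 = 303$)
$P = 108968$ ($P = 303 - -108665 = 303 + 108665 = 108968$)
$o{\left(-231,\left(-18\right) 24 \right)} + P = \left(\left(\left(-18\right) 24\right)^{2} + 378 \left(-231\right)\right) + 108968 = \left(\left(-432\right)^{2} - 87318\right) + 108968 = \left(186624 - 87318\right) + 108968 = 99306 + 108968 = 208274$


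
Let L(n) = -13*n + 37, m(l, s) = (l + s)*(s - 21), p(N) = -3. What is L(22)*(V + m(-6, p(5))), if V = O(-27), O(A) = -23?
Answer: -48057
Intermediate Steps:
m(l, s) = (-21 + s)*(l + s) (m(l, s) = (l + s)*(-21 + s) = (-21 + s)*(l + s))
V = -23
L(n) = 37 - 13*n
L(22)*(V + m(-6, p(5))) = (37 - 13*22)*(-23 + ((-3)² - 21*(-6) - 21*(-3) - 6*(-3))) = (37 - 286)*(-23 + (9 + 126 + 63 + 18)) = -249*(-23 + 216) = -249*193 = -48057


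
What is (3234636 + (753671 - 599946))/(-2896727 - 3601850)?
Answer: -3388361/6498577 ≈ -0.52140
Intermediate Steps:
(3234636 + (753671 - 599946))/(-2896727 - 3601850) = (3234636 + 153725)/(-6498577) = 3388361*(-1/6498577) = -3388361/6498577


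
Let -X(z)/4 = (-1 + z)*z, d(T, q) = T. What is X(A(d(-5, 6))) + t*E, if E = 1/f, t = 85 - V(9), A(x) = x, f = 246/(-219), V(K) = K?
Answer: -7694/41 ≈ -187.66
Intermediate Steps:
f = -82/73 (f = 246*(-1/219) = -82/73 ≈ -1.1233)
X(z) = -4*z*(-1 + z) (X(z) = -4*(-1 + z)*z = -4*z*(-1 + z))
t = 76 (t = 85 - 1*9 = 85 - 9 = 76)
E = -73/82 (E = 1/(-82/73) = -73/82 ≈ -0.89024)
X(A(d(-5, 6))) + t*E = 4*(-5)*(1 - 1*(-5)) + 76*(-73/82) = 4*(-5)*(1 + 5) - 2774/41 = 4*(-5)*6 - 2774/41 = -120 - 2774/41 = -7694/41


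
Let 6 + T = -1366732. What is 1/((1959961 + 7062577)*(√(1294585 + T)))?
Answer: -I*√8017/217001061438 ≈ -4.1261e-10*I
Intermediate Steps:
T = -1366738 (T = -6 - 1366732 = -1366738)
1/((1959961 + 7062577)*(√(1294585 + T))) = 1/((1959961 + 7062577)*(√(1294585 - 1366738))) = 1/(9022538*(√(-72153))) = 1/(9022538*((3*I*√8017))) = (-I*√8017/24051)/9022538 = -I*√8017/217001061438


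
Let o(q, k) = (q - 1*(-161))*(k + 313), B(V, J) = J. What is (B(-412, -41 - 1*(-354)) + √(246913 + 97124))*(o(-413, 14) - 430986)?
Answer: -160691070 - 513390*√344037 ≈ -4.6182e+8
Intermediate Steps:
o(q, k) = (161 + q)*(313 + k) (o(q, k) = (q + 161)*(313 + k) = (161 + q)*(313 + k))
(B(-412, -41 - 1*(-354)) + √(246913 + 97124))*(o(-413, 14) - 430986) = ((-41 - 1*(-354)) + √(246913 + 97124))*((50393 + 161*14 + 313*(-413) + 14*(-413)) - 430986) = ((-41 + 354) + √344037)*((50393 + 2254 - 129269 - 5782) - 430986) = (313 + √344037)*(-82404 - 430986) = (313 + √344037)*(-513390) = -160691070 - 513390*√344037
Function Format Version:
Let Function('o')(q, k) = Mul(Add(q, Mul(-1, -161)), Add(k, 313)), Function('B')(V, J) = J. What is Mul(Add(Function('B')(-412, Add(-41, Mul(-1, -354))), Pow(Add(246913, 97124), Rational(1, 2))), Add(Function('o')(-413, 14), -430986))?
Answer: Add(-160691070, Mul(-513390, Pow(344037, Rational(1, 2)))) ≈ -4.6182e+8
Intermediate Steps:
Function('o')(q, k) = Mul(Add(161, q), Add(313, k)) (Function('o')(q, k) = Mul(Add(q, 161), Add(313, k)) = Mul(Add(161, q), Add(313, k)))
Mul(Add(Function('B')(-412, Add(-41, Mul(-1, -354))), Pow(Add(246913, 97124), Rational(1, 2))), Add(Function('o')(-413, 14), -430986)) = Mul(Add(Add(-41, Mul(-1, -354)), Pow(Add(246913, 97124), Rational(1, 2))), Add(Add(50393, Mul(161, 14), Mul(313, -413), Mul(14, -413)), -430986)) = Mul(Add(Add(-41, 354), Pow(344037, Rational(1, 2))), Add(Add(50393, 2254, -129269, -5782), -430986)) = Mul(Add(313, Pow(344037, Rational(1, 2))), Add(-82404, -430986)) = Mul(Add(313, Pow(344037, Rational(1, 2))), -513390) = Add(-160691070, Mul(-513390, Pow(344037, Rational(1, 2))))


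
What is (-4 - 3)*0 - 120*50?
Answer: -6000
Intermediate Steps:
(-4 - 3)*0 - 120*50 = -7*0 - 6000 = 0 - 6000 = -6000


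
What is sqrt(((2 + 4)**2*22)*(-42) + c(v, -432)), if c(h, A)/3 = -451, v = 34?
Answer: I*sqrt(34617) ≈ 186.06*I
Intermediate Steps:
c(h, A) = -1353 (c(h, A) = 3*(-451) = -1353)
sqrt(((2 + 4)**2*22)*(-42) + c(v, -432)) = sqrt(((2 + 4)**2*22)*(-42) - 1353) = sqrt((6**2*22)*(-42) - 1353) = sqrt((36*22)*(-42) - 1353) = sqrt(792*(-42) - 1353) = sqrt(-33264 - 1353) = sqrt(-34617) = I*sqrt(34617)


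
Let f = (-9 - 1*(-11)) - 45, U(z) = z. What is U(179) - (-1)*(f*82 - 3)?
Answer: -3350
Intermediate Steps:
f = -43 (f = (-9 + 11) - 45 = 2 - 45 = -43)
U(179) - (-1)*(f*82 - 3) = 179 - (-1)*(-43*82 - 3) = 179 - (-1)*(-3526 - 3) = 179 - (-1)*(-3529) = 179 - 1*3529 = 179 - 3529 = -3350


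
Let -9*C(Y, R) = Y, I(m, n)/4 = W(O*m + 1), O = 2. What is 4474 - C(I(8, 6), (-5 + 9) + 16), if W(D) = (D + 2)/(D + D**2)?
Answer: 6160736/1377 ≈ 4474.0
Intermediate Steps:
W(D) = (2 + D)/(D + D**2)
I(m, n) = 4*(3 + 2*m)/((1 + 2*m)*(2 + 2*m)) (I(m, n) = 4*((2 + (2*m + 1))/((2*m + 1)*(1 + (2*m + 1)))) = 4*((2 + (1 + 2*m))/((1 + 2*m)*(1 + (1 + 2*m)))) = 4*((3 + 2*m)/((1 + 2*m)*(2 + 2*m))) = 4*(3 + 2*m)/((1 + 2*m)*(2 + 2*m)))
C(Y, R) = -Y/9
4474 - C(I(8, 6), (-5 + 9) + 16) = 4474 - (-1)*2*(3 + 2*8)/((1 + 8)*(1 + 2*8))/9 = 4474 - (-1)*2*(3 + 16)/(9*(1 + 16))/9 = 4474 - (-1)*2*(1/9)*19/17/9 = 4474 - (-1)*2*(1/9)*(1/17)*19/9 = 4474 - (-1)*38/(9*153) = 4474 - 1*(-38/1377) = 4474 + 38/1377 = 6160736/1377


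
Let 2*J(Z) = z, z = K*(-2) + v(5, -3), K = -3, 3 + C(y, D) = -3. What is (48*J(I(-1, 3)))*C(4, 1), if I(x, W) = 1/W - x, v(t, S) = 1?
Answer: -1008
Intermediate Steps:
C(y, D) = -6 (C(y, D) = -3 - 3 = -6)
z = 7 (z = -3*(-2) + 1 = 6 + 1 = 7)
J(Z) = 7/2 (J(Z) = (1/2)*7 = 7/2)
(48*J(I(-1, 3)))*C(4, 1) = (48*(7/2))*(-6) = 168*(-6) = -1008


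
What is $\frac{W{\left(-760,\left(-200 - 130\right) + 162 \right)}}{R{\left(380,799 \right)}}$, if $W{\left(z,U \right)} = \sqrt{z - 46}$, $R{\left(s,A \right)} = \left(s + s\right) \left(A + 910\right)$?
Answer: $\frac{i \sqrt{806}}{1298840} \approx 2.1858 \cdot 10^{-5} i$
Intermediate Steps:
$R{\left(s,A \right)} = 2 s \left(910 + A\right)$
$W{\left(z,U \right)} = \sqrt{-46 + z}$
$\frac{W{\left(-760,\left(-200 - 130\right) + 162 \right)}}{R{\left(380,799 \right)}} = \frac{\sqrt{-46 - 760}}{2 \cdot 380 \left(910 + 799\right)} = \frac{\sqrt{-806}}{2 \cdot 380 \cdot 1709} = \frac{i \sqrt{806}}{1298840}$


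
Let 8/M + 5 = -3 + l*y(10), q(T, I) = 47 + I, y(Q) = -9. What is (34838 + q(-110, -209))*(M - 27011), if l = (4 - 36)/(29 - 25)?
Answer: -1873258203/2 ≈ -9.3663e+8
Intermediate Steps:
l = -8 (l = -32/4 = -32*1/4 = -8)
M = 1/8 (M = 8/(-5 + (-3 - 8*(-9))) = 8/(-5 + (-3 + 72)) = 8/(-5 + 69) = 8/64 = 8*(1/64) = 1/8 ≈ 0.12500)
(34838 + q(-110, -209))*(M - 27011) = (34838 + (47 - 209))*(1/8 - 27011) = (34838 - 162)*(-216087/8) = 34676*(-216087/8) = -1873258203/2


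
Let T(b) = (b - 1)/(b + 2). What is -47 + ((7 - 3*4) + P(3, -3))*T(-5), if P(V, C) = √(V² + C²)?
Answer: -57 + 6*√2 ≈ -48.515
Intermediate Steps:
P(V, C) = √(C² + V²)
T(b) = (-1 + b)/(2 + b)
-47 + ((7 - 3*4) + P(3, -3))*T(-5) = -47 + ((7 - 3*4) + √((-3)² + 3²))*((-1 - 5)/(2 - 5)) = -47 + ((7 - 12) + √(9 + 9))*(-6/(-3)) = -47 + (-5 + √18)*(-⅓*(-6)) = -47 + (-5 + 3*√2)*2 = -47 + (-10 + 6*√2) = -57 + 6*√2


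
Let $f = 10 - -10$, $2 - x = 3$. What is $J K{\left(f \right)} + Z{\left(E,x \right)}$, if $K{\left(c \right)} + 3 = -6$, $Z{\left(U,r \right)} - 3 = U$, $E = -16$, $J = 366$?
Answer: $-3307$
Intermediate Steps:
$x = -1$ ($x = 2 - 3 = -1$)
$f = 20$ ($f = 10 + 10 = 20$)
$Z{\left(U,r \right)} = 3 + U$
$K{\left(c \right)} = -9$ ($K{\left(c \right)} = -3 - 6 = -9$)
$J K{\left(f \right)} + Z{\left(E,x \right)} = 366 \left(-9\right) + \left(3 - 16\right) = -3294 - 13 = -3307$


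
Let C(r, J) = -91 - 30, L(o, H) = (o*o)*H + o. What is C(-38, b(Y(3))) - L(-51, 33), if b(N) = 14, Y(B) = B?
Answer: -85903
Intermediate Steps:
L(o, H) = o + H*o**2 (L(o, H) = o**2*H + o = H*o**2 + o = o + H*o**2)
C(r, J) = -121
C(-38, b(Y(3))) - L(-51, 33) = -121 - (-51)*(1 + 33*(-51)) = -121 - (-51)*(1 - 1683) = -121 - (-51)*(-1682) = -121 - 1*85782 = -121 - 85782 = -85903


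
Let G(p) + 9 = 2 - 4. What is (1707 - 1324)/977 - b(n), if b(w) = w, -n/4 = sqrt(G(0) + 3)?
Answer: 383/977 + 8*I*sqrt(2) ≈ 0.39202 + 11.314*I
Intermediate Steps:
G(p) = -11 (G(p) = -9 + (2 - 4) = -9 - 2 = -11)
n = -8*I*sqrt(2) (n = -4*sqrt(-11 + 3) = -8*I*sqrt(2) ≈ -11.314*I)
(1707 - 1324)/977 - b(n) = (1707 - 1324)/977 - (-8)*I*sqrt(2) = 383*(1/977) + 8*I*sqrt(2) = 383/977 + 8*I*sqrt(2)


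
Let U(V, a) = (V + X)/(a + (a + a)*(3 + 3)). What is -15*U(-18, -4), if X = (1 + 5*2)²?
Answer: 1545/52 ≈ 29.712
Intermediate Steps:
X = 121 (X = (1 + 10)² = 11² = 121)
U(V, a) = (121 + V)/(13*a) (U(V, a) = (V + 121)/(a + (a + a)*(3 + 3)) = (121 + V)/(a + (2*a)*6) = (121 + V)/(a + 12*a) = (121 + V)/((13*a)) = (121 + V)*(1/(13*a)) = (121 + V)/(13*a))
-15*U(-18, -4) = -15*(121 - 18)/(13*(-4)) = -15*(-1)*103/(13*4) = -15*(-103/52) = 1545/52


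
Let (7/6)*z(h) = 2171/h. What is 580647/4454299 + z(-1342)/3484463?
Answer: 9503143301724630/72901385745084589 ≈ 0.13036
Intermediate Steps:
z(h) = 13026/(7*h) (z(h) = 6*(2171/h)/7 = 13026/(7*h))
580647/4454299 + z(-1342)/3484463 = 580647/4454299 + ((13026/7)/(-1342))/3484463 = 580647*(1/4454299) + ((13026/7)*(-1/1342))*(1/3484463) = 580647/4454299 - 6513/4697*1/3484463 = 580647/4454299 - 6513/16366522711 = 9503143301724630/72901385745084589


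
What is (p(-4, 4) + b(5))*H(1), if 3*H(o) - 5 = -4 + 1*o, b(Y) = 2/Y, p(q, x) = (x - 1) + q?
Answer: -⅖ ≈ -0.40000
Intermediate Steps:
p(q, x) = -1 + q + x (p(q, x) = (-1 + x) + q = -1 + q + x)
H(o) = ⅓ + o/3 (H(o) = 5/3 + (-4 + 1*o)/3 = 5/3 + (-4 + o)/3 = 5/3 + (-4/3 + o/3) = ⅓ + o/3)
(p(-4, 4) + b(5))*H(1) = ((-1 - 4 + 4) + 2/5)*(⅓ + (⅓)*1) = (-1 + 2*(⅕))*(⅓ + ⅓) = (-1 + ⅖)*(⅔) = -⅗*⅔ = -⅖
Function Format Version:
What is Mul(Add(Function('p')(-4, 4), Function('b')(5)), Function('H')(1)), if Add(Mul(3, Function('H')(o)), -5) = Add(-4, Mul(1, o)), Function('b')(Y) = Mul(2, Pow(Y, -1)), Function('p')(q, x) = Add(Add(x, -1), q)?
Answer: Rational(-2, 5) ≈ -0.40000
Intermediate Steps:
Function('p')(q, x) = Add(-1, q, x) (Function('p')(q, x) = Add(Add(-1, x), q) = Add(-1, q, x))
Function('H')(o) = Add(Rational(1, 3), Mul(Rational(1, 3), o)) (Function('H')(o) = Add(Rational(5, 3), Mul(Rational(1, 3), Add(-4, Mul(1, o)))) = Add(Rational(5, 3), Mul(Rational(1, 3), Add(-4, o))) = Add(Rational(5, 3), Add(Rational(-4, 3), Mul(Rational(1, 3), o))) = Add(Rational(1, 3), Mul(Rational(1, 3), o)))
Mul(Add(Function('p')(-4, 4), Function('b')(5)), Function('H')(1)) = Mul(Add(Add(-1, -4, 4), Mul(2, Pow(5, -1))), Add(Rational(1, 3), Mul(Rational(1, 3), 1))) = Mul(Add(-1, Mul(2, Rational(1, 5))), Add(Rational(1, 3), Rational(1, 3))) = Mul(Add(-1, Rational(2, 5)), Rational(2, 3)) = Mul(Rational(-3, 5), Rational(2, 3)) = Rational(-2, 5)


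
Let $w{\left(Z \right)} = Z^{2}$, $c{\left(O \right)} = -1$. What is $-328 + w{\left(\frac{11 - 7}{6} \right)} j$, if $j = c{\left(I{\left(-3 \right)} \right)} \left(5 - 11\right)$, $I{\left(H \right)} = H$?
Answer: $- \frac{976}{3} \approx -325.33$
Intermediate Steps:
$j = 6$ ($j = - (5 - 11) = \left(-1\right) \left(-6\right) = 6$)
$-328 + w{\left(\frac{11 - 7}{6} \right)} j = -328 + \left(\frac{11 - 7}{6}\right)^{2} \cdot 6 = -328 + \left(\left(11 - 7\right) \frac{1}{6}\right)^{2} \cdot 6 = -328 + \left(4 \cdot \frac{1}{6}\right)^{2} \cdot 6 = -328 + \left(\frac{2}{3}\right)^{2} \cdot 6 = -328 + \frac{4}{9} \cdot 6 = -328 + \frac{8}{3} = - \frac{976}{3}$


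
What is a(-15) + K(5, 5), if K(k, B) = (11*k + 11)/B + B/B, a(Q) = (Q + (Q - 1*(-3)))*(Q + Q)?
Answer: 4121/5 ≈ 824.20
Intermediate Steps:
a(Q) = 2*Q*(3 + 2*Q) (a(Q) = (Q + (Q + 3))*(2*Q) = (Q + (3 + Q))*(2*Q) = (3 + 2*Q)*(2*Q) = 2*Q*(3 + 2*Q))
K(k, B) = 1 + (11 + 11*k)/B (K(k, B) = (11 + 11*k)/B + 1 = 1 + (11 + 11*k)/B)
a(-15) + K(5, 5) = 2*(-15)*(3 + 2*(-15)) + (11 + 5 + 11*5)/5 = 2*(-15)*(3 - 30) + (11 + 5 + 55)/5 = 2*(-15)*(-27) + (1/5)*71 = 810 + 71/5 = 4121/5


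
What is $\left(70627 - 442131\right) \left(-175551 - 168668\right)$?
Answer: $127878735376$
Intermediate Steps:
$\left(70627 - 442131\right) \left(-175551 - 168668\right) = \left(-371504\right) \left(-344219\right) = 127878735376$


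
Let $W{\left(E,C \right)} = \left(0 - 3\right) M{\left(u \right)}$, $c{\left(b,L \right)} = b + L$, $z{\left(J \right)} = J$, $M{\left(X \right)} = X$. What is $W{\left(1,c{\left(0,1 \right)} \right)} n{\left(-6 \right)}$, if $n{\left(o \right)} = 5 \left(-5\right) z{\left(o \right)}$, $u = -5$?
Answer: $2250$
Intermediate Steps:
$c{\left(b,L \right)} = L + b$
$n{\left(o \right)} = - 25 o$ ($n{\left(o \right)} = 5 \left(-5\right) o = - 25 o$)
$W{\left(E,C \right)} = 15$ ($W{\left(E,C \right)} = \left(0 - 3\right) \left(-5\right) = \left(-3\right) \left(-5\right) = 15$)
$W{\left(1,c{\left(0,1 \right)} \right)} n{\left(-6 \right)} = 15 \left(\left(-25\right) \left(-6\right)\right) = 15 \cdot 150 = 2250$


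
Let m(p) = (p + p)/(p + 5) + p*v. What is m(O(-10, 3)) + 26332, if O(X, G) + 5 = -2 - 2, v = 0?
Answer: 52673/2 ≈ 26337.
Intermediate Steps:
O(X, G) = -9 (O(X, G) = -5 + (-2 - 2) = -5 - 4 = -9)
m(p) = 2*p/(5 + p) (m(p) = (p + p)/(p + 5) + p*0 = (2*p)/(5 + p) + 0 = 2*p/(5 + p) + 0 = 2*p/(5 + p))
m(O(-10, 3)) + 26332 = 2*(-9)/(5 - 9) + 26332 = 2*(-9)/(-4) + 26332 = 2*(-9)*(-¼) + 26332 = 9/2 + 26332 = 52673/2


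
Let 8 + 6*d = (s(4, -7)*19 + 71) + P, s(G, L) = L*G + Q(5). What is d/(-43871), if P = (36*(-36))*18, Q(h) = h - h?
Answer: 23797/263226 ≈ 0.090405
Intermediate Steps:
Q(h) = 0
s(G, L) = G*L (s(G, L) = L*G + 0 = G*L + 0 = G*L)
P = -23328 (P = -1296*18 = -23328)
d = -23797/6 (d = -4/3 + (((4*(-7))*19 + 71) - 23328)/6 = -4/3 + ((-28*19 + 71) - 23328)/6 = -4/3 + ((-532 + 71) - 23328)/6 = -4/3 + (-461 - 23328)/6 = -4/3 + (⅙)*(-23789) = -4/3 - 23789/6 = -23797/6 ≈ -3966.2)
d/(-43871) = -23797/6/(-43871) = -23797/6*(-1/43871) = 23797/263226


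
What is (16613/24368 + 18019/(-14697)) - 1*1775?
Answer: -635887206131/358136496 ≈ -1775.5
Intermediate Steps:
(16613/24368 + 18019/(-14697)) - 1*1775 = (16613*(1/24368) + 18019*(-1/14697)) - 1775 = (16613/24368 - 18019/14697) - 1775 = -194925731/358136496 - 1775 = -635887206131/358136496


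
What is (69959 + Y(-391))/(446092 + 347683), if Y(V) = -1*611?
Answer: 69348/793775 ≈ 0.087365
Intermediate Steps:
Y(V) = -611
(69959 + Y(-391))/(446092 + 347683) = (69959 - 611)/(446092 + 347683) = 69348/793775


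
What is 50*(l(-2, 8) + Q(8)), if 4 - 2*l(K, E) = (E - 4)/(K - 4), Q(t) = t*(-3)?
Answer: -3250/3 ≈ -1083.3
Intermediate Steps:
Q(t) = -3*t
l(K, E) = 2 - (-4 + E)/(2*(-4 + K)) (l(K, E) = 2 - (E - 4)/(2*(K - 4)) = 2 - (-4 + E)/(2*(-4 + K)))
50*(l(-2, 8) + Q(8)) = 50*((-12 - 1*8 + 4*(-2))/(2*(-4 - 2)) - 3*8) = 50*((1/2)*(-12 - 8 - 8)/(-6) - 24) = 50*((1/2)*(-1/6)*(-28) - 24) = 50*(7/3 - 24) = 50*(-65/3) = -3250/3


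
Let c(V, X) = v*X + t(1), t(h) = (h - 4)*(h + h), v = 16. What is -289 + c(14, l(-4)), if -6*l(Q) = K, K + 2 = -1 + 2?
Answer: -877/3 ≈ -292.33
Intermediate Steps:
t(h) = 2*h*(-4 + h) (t(h) = (-4 + h)*(2*h) = 2*h*(-4 + h))
K = -1 (K = -2 + (-1 + 2) = -2 + 1 = -1)
l(Q) = 1/6 (l(Q) = -1/6*(-1) = 1/6)
c(V, X) = -6 + 16*X (c(V, X) = 16*X + 2*1*(-4 + 1) = 16*X + 2*1*(-3) = 16*X - 6 = -6 + 16*X)
-289 + c(14, l(-4)) = -289 + (-6 + 16*(1/6)) = -289 + (-6 + 8/3) = -289 - 10/3 = -877/3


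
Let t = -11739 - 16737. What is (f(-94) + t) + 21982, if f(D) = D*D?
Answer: 2342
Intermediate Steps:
t = -28476
f(D) = D**2
(f(-94) + t) + 21982 = ((-94)**2 - 28476) + 21982 = (8836 - 28476) + 21982 = -19640 + 21982 = 2342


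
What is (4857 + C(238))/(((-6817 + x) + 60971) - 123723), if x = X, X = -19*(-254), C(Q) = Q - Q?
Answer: -1619/21581 ≈ -0.075020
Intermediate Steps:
C(Q) = 0
X = 4826
x = 4826
(4857 + C(238))/(((-6817 + x) + 60971) - 123723) = (4857 + 0)/(((-6817 + 4826) + 60971) - 123723) = 4857/((-1991 + 60971) - 123723) = 4857/(58980 - 123723) = 4857/(-64743) = 4857*(-1/64743) = -1619/21581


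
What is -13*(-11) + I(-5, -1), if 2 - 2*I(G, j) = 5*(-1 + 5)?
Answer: 134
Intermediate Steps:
I(G, j) = -9 (I(G, j) = 1 - 5*(-1 + 5)/2 = 1 - 5*4/2 = 1 - 1/2*20 = 1 - 10 = -9)
-13*(-11) + I(-5, -1) = -13*(-11) - 9 = 143 - 9 = 134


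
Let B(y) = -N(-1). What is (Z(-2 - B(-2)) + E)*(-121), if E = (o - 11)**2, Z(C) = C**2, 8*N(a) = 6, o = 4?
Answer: -97889/16 ≈ -6118.1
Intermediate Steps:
N(a) = 3/4 (N(a) = (1/8)*6 = 3/4)
B(y) = -3/4 (B(y) = -1*3/4 = -3/4)
E = 49 (E = (4 - 11)**2 = (-7)**2 = 49)
(Z(-2 - B(-2)) + E)*(-121) = ((-2 - 1*(-3/4))**2 + 49)*(-121) = ((-2 + 3/4)**2 + 49)*(-121) = ((-5/4)**2 + 49)*(-121) = (25/16 + 49)*(-121) = (809/16)*(-121) = -97889/16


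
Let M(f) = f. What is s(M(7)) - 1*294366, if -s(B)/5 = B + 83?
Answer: -294816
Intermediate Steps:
s(B) = -415 - 5*B (s(B) = -5*(B + 83) = -5*(83 + B) = -415 - 5*B)
s(M(7)) - 1*294366 = (-415 - 5*7) - 1*294366 = (-415 - 35) - 294366 = -450 - 294366 = -294816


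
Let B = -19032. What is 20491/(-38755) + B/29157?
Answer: -445013749/376659845 ≈ -1.1815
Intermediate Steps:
20491/(-38755) + B/29157 = 20491/(-38755) - 19032/29157 = 20491*(-1/38755) - 19032*1/29157 = -20491/38755 - 6344/9719 = -445013749/376659845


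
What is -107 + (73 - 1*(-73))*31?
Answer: 4419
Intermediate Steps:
-107 + (73 - 1*(-73))*31 = -107 + (73 + 73)*31 = -107 + 146*31 = -107 + 4526 = 4419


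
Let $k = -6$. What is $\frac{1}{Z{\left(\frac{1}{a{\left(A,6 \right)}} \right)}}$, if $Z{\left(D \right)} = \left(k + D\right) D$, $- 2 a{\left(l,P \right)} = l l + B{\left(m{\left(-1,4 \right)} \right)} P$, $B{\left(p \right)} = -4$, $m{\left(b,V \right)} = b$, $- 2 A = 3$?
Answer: $- \frac{7569}{4112} \approx -1.8407$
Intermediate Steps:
$A = - \frac{3}{2}$ ($A = \left(- \frac{1}{2}\right) 3 = - \frac{3}{2} \approx -1.5$)
$a{\left(l,P \right)} = 2 P - \frac{l^{2}}{2}$ ($a{\left(l,P \right)} = - \frac{l l - 4 P}{2} = - \frac{l^{2} - 4 P}{2} = 2 P - \frac{l^{2}}{2}$)
$Z{\left(D \right)} = D \left(-6 + D\right)$ ($Z{\left(D \right)} = \left(-6 + D\right) D = D \left(-6 + D\right)$)
$\frac{1}{Z{\left(\frac{1}{a{\left(A,6 \right)}} \right)}} = \frac{1}{\frac{1}{2 \cdot 6 - \frac{\left(- \frac{3}{2}\right)^{2}}{2}} \left(-6 + \frac{1}{2 \cdot 6 - \frac{\left(- \frac{3}{2}\right)^{2}}{2}}\right)} = \frac{1}{\frac{1}{12 - \frac{9}{8}} \left(-6 + \frac{1}{12 - \frac{9}{8}}\right)} = \frac{1}{\frac{1}{\frac{87}{8}} \left(-6 + \frac{1}{\frac{87}{8}}\right)} = \frac{1}{\frac{8}{87} \left(-6 + \frac{8}{87}\right)} = \frac{1}{\frac{8}{87} \left(- \frac{514}{87}\right)} = \frac{1}{- \frac{4112}{7569}} = - \frac{7569}{4112}$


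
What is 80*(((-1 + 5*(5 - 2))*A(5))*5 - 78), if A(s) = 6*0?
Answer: -6240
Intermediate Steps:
A(s) = 0
80*(((-1 + 5*(5 - 2))*A(5))*5 - 78) = 80*(((-1 + 5*(5 - 2))*0)*5 - 78) = 80*(((-1 + 5*3)*0)*5 - 78) = 80*(((-1 + 15)*0)*5 - 78) = 80*((14*0)*5 - 78) = 80*(0*5 - 78) = 80*(0 - 78) = 80*(-78) = -6240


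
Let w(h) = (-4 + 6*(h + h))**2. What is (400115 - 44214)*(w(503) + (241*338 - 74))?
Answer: 12978431073608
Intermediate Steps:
w(h) = (-4 + 12*h)**2 (w(h) = (-4 + 6*(2*h))**2 = (-4 + 12*h)**2)
(400115 - 44214)*(w(503) + (241*338 - 74)) = (400115 - 44214)*(16*(-1 + 3*503)**2 + (241*338 - 74)) = 355901*(16*(-1 + 1509)**2 + (81458 - 74)) = 355901*(16*1508**2 + 81384) = 355901*(16*2274064 + 81384) = 355901*(36385024 + 81384) = 355901*36466408 = 12978431073608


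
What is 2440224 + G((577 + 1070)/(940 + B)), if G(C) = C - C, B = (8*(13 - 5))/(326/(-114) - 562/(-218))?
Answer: 2440224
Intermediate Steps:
B = -198816/875 (B = (8*8)/(326*(-1/114) - 562*(-1/218)) = 64/(-163/57 + 281/109) = 64/(-1750/6213) = 64*(-6213/1750) = -198816/875 ≈ -227.22)
G(C) = 0
2440224 + G((577 + 1070)/(940 + B)) = 2440224 + 0 = 2440224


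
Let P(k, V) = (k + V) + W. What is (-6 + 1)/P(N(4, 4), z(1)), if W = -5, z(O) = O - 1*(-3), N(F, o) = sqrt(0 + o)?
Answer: -5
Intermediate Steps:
N(F, o) = sqrt(o)
z(O) = 3 + O (z(O) = O + 3 = 3 + O)
P(k, V) = -5 + V + k (P(k, V) = (k + V) - 5 = (V + k) - 5 = -5 + V + k)
(-6 + 1)/P(N(4, 4), z(1)) = (-6 + 1)/(-5 + (3 + 1) + sqrt(4)) = -5/(-5 + 4 + 2) = -5/1 = -5*1 = -5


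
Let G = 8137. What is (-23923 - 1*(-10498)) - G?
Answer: -21562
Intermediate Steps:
(-23923 - 1*(-10498)) - G = (-23923 - 1*(-10498)) - 1*8137 = (-23923 + 10498) - 8137 = -13425 - 8137 = -21562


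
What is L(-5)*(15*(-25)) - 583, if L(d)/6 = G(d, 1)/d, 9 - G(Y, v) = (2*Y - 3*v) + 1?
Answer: 8867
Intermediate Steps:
G(Y, v) = 8 - 2*Y + 3*v (G(Y, v) = 9 - ((2*Y - 3*v) + 1) = 9 - ((-3*v + 2*Y) + 1) = 9 - (1 - 3*v + 2*Y) = 9 + (-1 - 2*Y + 3*v) = 8 - 2*Y + 3*v)
L(d) = 6*(11 - 2*d)/d (L(d) = 6*((8 - 2*d + 3*1)/d) = 6*((8 - 2*d + 3)/d) = 6*((11 - 2*d)/d) = 6*(11 - 2*d)/d)
L(-5)*(15*(-25)) - 583 = (-12 + 66/(-5))*(15*(-25)) - 583 = (-12 + 66*(-⅕))*(-375) - 583 = (-12 - 66/5)*(-375) - 583 = -126/5*(-375) - 583 = 9450 - 583 = 8867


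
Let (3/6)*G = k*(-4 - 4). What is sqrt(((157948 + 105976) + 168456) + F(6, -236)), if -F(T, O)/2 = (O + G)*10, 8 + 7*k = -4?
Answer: 6*sqrt(594195)/7 ≈ 660.72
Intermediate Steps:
k = -12/7 (k = -8/7 + (1/7)*(-4) = -8/7 - 4/7 = -12/7 ≈ -1.7143)
G = 192/7 (G = 2*(-12*(-4 - 4)/7) = 2*(-12/7*(-8)) = 2*(96/7) = 192/7 ≈ 27.429)
F(T, O) = -3840/7 - 20*O (F(T, O) = -2*(O + 192/7)*10 = -2*(192/7 + O)*10 = -2*(1920/7 + 10*O) = -3840/7 - 20*O)
sqrt(((157948 + 105976) + 168456) + F(6, -236)) = sqrt(((157948 + 105976) + 168456) + (-3840/7 - 20*(-236))) = sqrt((263924 + 168456) + (-3840/7 + 4720)) = sqrt(432380 + 29200/7) = sqrt(3055860/7) = 6*sqrt(594195)/7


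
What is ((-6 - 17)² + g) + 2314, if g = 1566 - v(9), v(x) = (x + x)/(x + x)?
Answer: 4408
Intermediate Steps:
v(x) = 1 (v(x) = (2*x)/((2*x)) = (2*x)*(1/(2*x)) = 1)
g = 1565 (g = 1566 - 1*1 = 1566 - 1 = 1565)
((-6 - 17)² + g) + 2314 = ((-6 - 17)² + 1565) + 2314 = ((-23)² + 1565) + 2314 = (529 + 1565) + 2314 = 2094 + 2314 = 4408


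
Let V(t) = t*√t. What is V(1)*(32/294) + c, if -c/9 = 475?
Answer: -628409/147 ≈ -4274.9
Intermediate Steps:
c = -4275 (c = -9*475 = -4275)
V(t) = t^(3/2)
V(1)*(32/294) + c = 1^(3/2)*(32/294) - 4275 = 1*(32*(1/294)) - 4275 = 1*(16/147) - 4275 = 16/147 - 4275 = -628409/147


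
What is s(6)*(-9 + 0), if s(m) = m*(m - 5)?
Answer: -54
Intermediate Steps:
s(m) = m*(-5 + m)
s(6)*(-9 + 0) = (6*(-5 + 6))*(-9 + 0) = (6*1)*(-9) = 6*(-9) = -54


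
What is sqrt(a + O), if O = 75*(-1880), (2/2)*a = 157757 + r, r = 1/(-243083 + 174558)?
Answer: 12*sqrt(21857065661)/13705 ≈ 129.45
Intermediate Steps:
r = -1/68525 (r = 1/(-68525) = -1/68525 ≈ -1.4593e-5)
a = 10810298424/68525 (a = 157757 - 1/68525 = 10810298424/68525 ≈ 1.5776e+5)
O = -141000
sqrt(a + O) = sqrt(10810298424/68525 - 141000) = sqrt(1148273424/68525) = 12*sqrt(21857065661)/13705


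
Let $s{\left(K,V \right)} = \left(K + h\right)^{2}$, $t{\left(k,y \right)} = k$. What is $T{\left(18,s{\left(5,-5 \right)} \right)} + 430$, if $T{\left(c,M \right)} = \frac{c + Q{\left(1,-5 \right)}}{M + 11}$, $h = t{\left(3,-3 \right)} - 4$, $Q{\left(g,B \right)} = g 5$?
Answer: $\frac{11633}{27} \approx 430.85$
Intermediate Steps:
$Q{\left(g,B \right)} = 5 g$
$h = -1$ ($h = 3 - 4 = -1$)
$s{\left(K,V \right)} = \left(-1 + K\right)^{2}$ ($s{\left(K,V \right)} = \left(K - 1\right)^{2} = \left(-1 + K\right)^{2}$)
$T{\left(c,M \right)} = \frac{5 + c}{11 + M}$ ($T{\left(c,M \right)} = \frac{c + 5 \cdot 1}{M + 11} = \frac{c + 5}{11 + M} = \frac{5 + c}{11 + M}$)
$T{\left(18,s{\left(5,-5 \right)} \right)} + 430 = \frac{5 + 18}{11 + \left(-1 + 5\right)^{2}} + 430 = \frac{1}{11 + 4^{2}} \cdot 23 + 430 = \frac{1}{11 + 16} \cdot 23 + 430 = \frac{1}{27} \cdot 23 + 430 = \frac{23}{27} + 430 = \frac{11633}{27}$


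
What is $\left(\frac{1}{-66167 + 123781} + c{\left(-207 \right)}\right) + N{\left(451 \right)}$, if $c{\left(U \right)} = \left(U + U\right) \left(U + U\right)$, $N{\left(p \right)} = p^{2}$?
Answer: $\frac{21593554359}{57614} \approx 3.748 \cdot 10^{5}$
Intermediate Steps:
$c{\left(U \right)} = 4 U^{2}$ ($c{\left(U \right)} = 2 U 2 U = 4 U^{2}$)
$\left(\frac{1}{-66167 + 123781} + c{\left(-207 \right)}\right) + N{\left(451 \right)} = \left(\frac{1}{-66167 + 123781} + 4 \left(-207\right)^{2}\right) + 451^{2} = \left(\frac{1}{57614} + 4 \cdot 42849\right) + 203401 = \left(\frac{1}{57614} + 171396\right) + 203401 = \frac{9874809145}{57614} + 203401 = \frac{21593554359}{57614}$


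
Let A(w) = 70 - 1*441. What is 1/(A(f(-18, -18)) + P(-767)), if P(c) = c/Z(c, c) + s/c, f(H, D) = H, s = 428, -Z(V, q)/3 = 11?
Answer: -25311/8816216 ≈ -0.0028710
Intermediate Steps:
Z(V, q) = -33 (Z(V, q) = -3*11 = -33)
A(w) = -371 (A(w) = 70 - 441 = -371)
P(c) = 428/c - c/33 (P(c) = c/(-33) + 428/c = c*(-1/33) + 428/c = -c/33 + 428/c = 428/c - c/33)
1/(A(f(-18, -18)) + P(-767)) = 1/(-371 + (428/(-767) - 1/33*(-767))) = 1/(-371 + (428*(-1/767) + 767/33)) = 1/(-371 + (-428/767 + 767/33)) = 1/(-371 + 574165/25311) = 1/(-8816216/25311) = -25311/8816216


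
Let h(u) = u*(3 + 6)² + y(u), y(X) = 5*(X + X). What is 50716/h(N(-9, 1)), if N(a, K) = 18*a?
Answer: -25358/7371 ≈ -3.4402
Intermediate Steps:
y(X) = 10*X (y(X) = 5*(2*X) = 10*X)
h(u) = 91*u (h(u) = u*(3 + 6)² + 10*u = u*9² + 10*u = u*81 + 10*u = 81*u + 10*u = 91*u)
50716/h(N(-9, 1)) = 50716/((91*(18*(-9)))) = 50716/((91*(-162))) = 50716/(-14742) = 50716*(-1/14742) = -25358/7371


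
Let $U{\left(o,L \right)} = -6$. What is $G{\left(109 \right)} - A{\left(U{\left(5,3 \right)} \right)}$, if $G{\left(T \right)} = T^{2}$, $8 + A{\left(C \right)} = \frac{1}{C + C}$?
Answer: $\frac{142669}{12} \approx 11889.0$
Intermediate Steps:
$A{\left(C \right)} = -8 + \frac{1}{2 C}$ ($A{\left(C \right)} = -8 + \frac{1}{C + C} = -8 + \frac{1}{2 C}$)
$G{\left(109 \right)} - A{\left(U{\left(5,3 \right)} \right)} = 109^{2} - \left(-8 + \frac{1}{2 \left(-6\right)}\right) = 11881 - \left(-8 + \frac{1}{2} \left(- \frac{1}{6}\right)\right) = 11881 - \left(-8 - \frac{1}{12}\right) = 11881 - - \frac{97}{12} = 11881 + \frac{97}{12} = \frac{142669}{12}$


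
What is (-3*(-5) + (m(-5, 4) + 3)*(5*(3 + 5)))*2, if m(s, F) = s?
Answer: -130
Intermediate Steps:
(-3*(-5) + (m(-5, 4) + 3)*(5*(3 + 5)))*2 = (-3*(-5) + (-5 + 3)*(5*(3 + 5)))*2 = (15 - 10*8)*2 = (15 - 2*40)*2 = (15 - 80)*2 = -65*2 = -130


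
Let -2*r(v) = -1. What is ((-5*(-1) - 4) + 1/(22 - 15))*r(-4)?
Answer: 4/7 ≈ 0.57143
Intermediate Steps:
r(v) = ½ (r(v) = -½*(-1) = ½)
((-5*(-1) - 4) + 1/(22 - 15))*r(-4) = ((-5*(-1) - 4) + 1/(22 - 15))*(½) = ((5 - 4) + 1/7)*(½) = (1 + ⅐)*(½) = (8/7)*(½) = 4/7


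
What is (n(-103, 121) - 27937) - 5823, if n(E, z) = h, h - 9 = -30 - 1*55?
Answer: -33836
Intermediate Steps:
h = -76 (h = 9 + (-30 - 1*55) = 9 + (-30 - 55) = 9 - 85 = -76)
n(E, z) = -76
(n(-103, 121) - 27937) - 5823 = (-76 - 27937) - 5823 = -28013 - 5823 = -33836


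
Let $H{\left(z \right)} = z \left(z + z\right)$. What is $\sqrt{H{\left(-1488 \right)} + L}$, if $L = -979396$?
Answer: $2 \sqrt{862223} \approx 1857.1$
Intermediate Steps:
$H{\left(z \right)} = 2 z^{2}$ ($H{\left(z \right)} = z 2 z = 2 z^{2}$)
$\sqrt{H{\left(-1488 \right)} + L} = \sqrt{2 \left(-1488\right)^{2} - 979396} = \sqrt{2 \cdot 2214144 - 979396} = \sqrt{4428288 - 979396} = \sqrt{3448892} = 2 \sqrt{862223}$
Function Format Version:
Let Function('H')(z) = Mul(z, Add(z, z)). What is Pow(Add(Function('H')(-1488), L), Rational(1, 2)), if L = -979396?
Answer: Mul(2, Pow(862223, Rational(1, 2))) ≈ 1857.1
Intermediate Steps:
Function('H')(z) = Mul(2, Pow(z, 2)) (Function('H')(z) = Mul(z, Mul(2, z)) = Mul(2, Pow(z, 2)))
Pow(Add(Function('H')(-1488), L), Rational(1, 2)) = Pow(Add(Mul(2, Pow(-1488, 2)), -979396), Rational(1, 2)) = Pow(Add(Mul(2, 2214144), -979396), Rational(1, 2)) = Pow(Add(4428288, -979396), Rational(1, 2)) = Pow(3448892, Rational(1, 2)) = Mul(2, Pow(862223, Rational(1, 2)))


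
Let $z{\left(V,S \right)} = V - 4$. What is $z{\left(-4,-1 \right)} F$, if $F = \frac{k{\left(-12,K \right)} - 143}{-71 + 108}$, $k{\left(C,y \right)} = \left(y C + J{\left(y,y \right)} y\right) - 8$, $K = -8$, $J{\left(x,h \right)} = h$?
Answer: $- \frac{72}{37} \approx -1.9459$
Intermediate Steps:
$z{\left(V,S \right)} = -4 + V$
$k{\left(C,y \right)} = -8 + y^{2} + C y$ ($k{\left(C,y \right)} = \left(y C + y y\right) - 8 = \left(C y + y^{2}\right) - 8 = \left(y^{2} + C y\right) - 8 = -8 + y^{2} + C y$)
$F = \frac{9}{37}$ ($F = \frac{\left(-8 + \left(-8\right)^{2} - -96\right) - 143}{-71 + 108} = \frac{\left(-8 + 64 + 96\right) - 143}{37} = \left(152 - 143\right) \frac{1}{37} = 9 \cdot \frac{1}{37} = \frac{9}{37} \approx 0.24324$)
$z{\left(-4,-1 \right)} F = \left(-4 - 4\right) \frac{9}{37} = \left(-8\right) \frac{9}{37} = - \frac{72}{37}$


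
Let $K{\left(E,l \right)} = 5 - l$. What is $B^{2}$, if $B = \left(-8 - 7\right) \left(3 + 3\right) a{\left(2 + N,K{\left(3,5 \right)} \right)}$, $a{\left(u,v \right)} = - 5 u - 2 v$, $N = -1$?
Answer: $202500$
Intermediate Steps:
$B = 450$ ($B = \left(-8 - 7\right) \left(3 + 3\right) \left(- 5 \left(2 - 1\right) - 2 \left(5 - 5\right)\right) = - 15 \cdot 6 \left(\left(-5\right) 1 - 2 \left(5 - 5\right)\right) = - 15 \cdot 6 \left(-5 - 0\right) = - 15 \cdot 6 \left(-5 + 0\right) = - 15 \cdot 6 \left(-5\right) = \left(-15\right) \left(-30\right) = 450$)
$B^{2} = 450^{2} = 202500$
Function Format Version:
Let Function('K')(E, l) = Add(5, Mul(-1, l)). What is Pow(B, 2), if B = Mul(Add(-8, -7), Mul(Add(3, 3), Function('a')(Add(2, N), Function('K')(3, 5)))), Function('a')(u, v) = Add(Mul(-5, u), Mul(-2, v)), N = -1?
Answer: 202500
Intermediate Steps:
B = 450 (B = Mul(Add(-8, -7), Mul(Add(3, 3), Add(Mul(-5, Add(2, -1)), Mul(-2, Add(5, Mul(-1, 5)))))) = Mul(-15, Mul(6, Add(Mul(-5, 1), Mul(-2, Add(5, -5))))) = Mul(-15, Mul(6, Add(-5, Mul(-2, 0)))) = Mul(-15, Mul(6, Add(-5, 0))) = Mul(-15, Mul(6, -5)) = Mul(-15, -30) = 450)
Pow(B, 2) = Pow(450, 2) = 202500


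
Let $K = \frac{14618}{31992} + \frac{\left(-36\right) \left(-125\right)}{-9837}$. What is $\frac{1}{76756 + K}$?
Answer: $\frac{17483628}{1341973341505} \approx 1.3028 \cdot 10^{-5}$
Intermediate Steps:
$K = - \frac{9263}{17483628}$ ($K = 14618 \cdot \frac{1}{31992} + 4500 \left(- \frac{1}{9837}\right) = \frac{7309}{15996} - \frac{500}{1093} = - \frac{9263}{17483628} \approx -0.00052981$)
$\frac{1}{76756 + K} = \frac{1}{76756 - \frac{9263}{17483628}} = \frac{1}{\frac{1341973341505}{17483628}} = \frac{17483628}{1341973341505}$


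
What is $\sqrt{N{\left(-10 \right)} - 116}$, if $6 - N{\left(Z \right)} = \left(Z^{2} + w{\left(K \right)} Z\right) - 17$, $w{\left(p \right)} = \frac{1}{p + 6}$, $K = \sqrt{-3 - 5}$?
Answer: $\sqrt{\frac{-574 - 193 i \sqrt{2}}{3 + i \sqrt{2}}} \approx 0.02322 - 13.843 i$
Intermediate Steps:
$K = 2 i \sqrt{2}$ ($K = \sqrt{-8} = 2 i \sqrt{2} \approx 2.8284 i$)
$w{\left(p \right)} = \frac{1}{6 + p}$
$N{\left(Z \right)} = 23 - Z^{2} - \frac{Z}{6 + 2 i \sqrt{2}}$ ($N{\left(Z \right)} = 6 - \left(\left(Z^{2} + \frac{Z}{6 + 2 i \sqrt{2}}\right) - 17\right) = 6 - \left(-17 + Z^{2} + \frac{Z}{6 + 2 i \sqrt{2}}\right) = 23 - Z^{2} - \frac{Z}{6 + 2 i \sqrt{2}}$)
$\sqrt{N{\left(-10 \right)} - 116} = \sqrt{\left(23 - \left(-10\right)^{2} - - \frac{15}{11} + \frac{1}{22} i \left(-10\right) \sqrt{2}\right) - 116} = \sqrt{\left(23 - 100 + \frac{15}{11} - \frac{5 i \sqrt{2}}{11}\right) - 116} = \sqrt{\left(- \frac{832}{11} - \frac{5 i \sqrt{2}}{11}\right) - 116} = \sqrt{- \frac{2108}{11} - \frac{5 i \sqrt{2}}{11}}$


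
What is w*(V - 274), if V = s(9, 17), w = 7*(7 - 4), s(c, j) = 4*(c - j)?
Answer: -6426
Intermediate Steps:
s(c, j) = -4*j + 4*c
w = 21 (w = 7*3 = 21)
V = -32 (V = -4*17 + 4*9 = -68 + 36 = -32)
w*(V - 274) = 21*(-32 - 274) = 21*(-306) = -6426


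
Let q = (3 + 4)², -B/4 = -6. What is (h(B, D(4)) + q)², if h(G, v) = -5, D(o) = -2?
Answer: 1936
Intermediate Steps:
B = 24 (B = -4*(-6) = 24)
q = 49 (q = 7² = 49)
(h(B, D(4)) + q)² = (-5 + 49)² = 44² = 1936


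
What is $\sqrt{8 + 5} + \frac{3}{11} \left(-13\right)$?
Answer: $- \frac{39}{11} + \sqrt{13} \approx 0.060097$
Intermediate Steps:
$\sqrt{8 + 5} + \frac{3}{11} \left(-13\right) = \sqrt{13} + 3 \cdot \frac{1}{11} \left(-13\right) = \sqrt{13} + \frac{3}{11} \left(-13\right) = \sqrt{13} - \frac{39}{11} = - \frac{39}{11} + \sqrt{13}$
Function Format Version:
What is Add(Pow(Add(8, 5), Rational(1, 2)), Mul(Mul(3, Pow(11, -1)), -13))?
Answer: Add(Rational(-39, 11), Pow(13, Rational(1, 2))) ≈ 0.060097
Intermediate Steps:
Add(Pow(Add(8, 5), Rational(1, 2)), Mul(Mul(3, Pow(11, -1)), -13)) = Add(Pow(13, Rational(1, 2)), Mul(Mul(3, Rational(1, 11)), -13)) = Add(Pow(13, Rational(1, 2)), Mul(Rational(3, 11), -13)) = Add(Pow(13, Rational(1, 2)), Rational(-39, 11)) = Add(Rational(-39, 11), Pow(13, Rational(1, 2)))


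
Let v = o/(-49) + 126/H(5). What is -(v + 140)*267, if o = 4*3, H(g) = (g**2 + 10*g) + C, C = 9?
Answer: -3696081/98 ≈ -37715.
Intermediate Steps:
H(g) = 9 + g**2 + 10*g (H(g) = (g**2 + 10*g) + 9 = 9 + g**2 + 10*g)
o = 12
v = 123/98 (v = 12/(-49) + 126/(9 + 5**2 + 10*5) = 12*(-1/49) + 126/(9 + 25 + 50) = -12/49 + 126/84 = -12/49 + 126*(1/84) = -12/49 + 3/2 = 123/98 ≈ 1.2551)
-(v + 140)*267 = -(123/98 + 140)*267 = -13843*267/98 = -1*3696081/98 = -3696081/98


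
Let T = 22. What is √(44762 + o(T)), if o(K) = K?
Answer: 12*√311 ≈ 211.62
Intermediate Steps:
√(44762 + o(T)) = √(44762 + 22) = √44784 = 12*√311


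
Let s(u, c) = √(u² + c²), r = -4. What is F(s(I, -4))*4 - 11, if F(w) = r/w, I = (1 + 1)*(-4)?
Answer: -11 - 4*√5/5 ≈ -12.789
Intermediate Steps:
I = -8 (I = 2*(-4) = -8)
s(u, c) = √(c² + u²)
F(w) = -4/w
F(s(I, -4))*4 - 11 = -4/√((-4)² + (-8)²)*4 - 11 = -4/√(16 + 64)*4 - 11 = -4*√5/20*4 - 11 = -√5/5*4 - 11 = -4*√5/5 - 11 = -11 - 4*√5/5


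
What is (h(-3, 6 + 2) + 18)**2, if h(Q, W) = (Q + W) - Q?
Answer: 676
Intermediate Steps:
h(Q, W) = W
(h(-3, 6 + 2) + 18)**2 = ((6 + 2) + 18)**2 = (8 + 18)**2 = 26**2 = 676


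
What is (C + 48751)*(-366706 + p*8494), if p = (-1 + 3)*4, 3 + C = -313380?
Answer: 79059868528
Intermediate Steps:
C = -313383 (C = -3 - 313380 = -313383)
p = 8 (p = 2*4 = 8)
(C + 48751)*(-366706 + p*8494) = (-313383 + 48751)*(-366706 + 8*8494) = -264632*(-366706 + 67952) = -264632*(-298754) = 79059868528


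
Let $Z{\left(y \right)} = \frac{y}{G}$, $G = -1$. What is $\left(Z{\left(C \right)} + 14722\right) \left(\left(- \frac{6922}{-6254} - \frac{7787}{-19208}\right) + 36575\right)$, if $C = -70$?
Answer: $\frac{4062087087449413}{7507927} \approx 5.4104 \cdot 10^{8}$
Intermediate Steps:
$Z{\left(y \right)} = - y$ ($Z{\left(y \right)} = \frac{y}{-1} = y \left(-1\right) = - y$)
$\left(Z{\left(C \right)} + 14722\right) \left(\left(- \frac{6922}{-6254} - \frac{7787}{-19208}\right) + 36575\right) = \left(\left(-1\right) \left(-70\right) + 14722\right) \left(\left(- \frac{6922}{-6254} - \frac{7787}{-19208}\right) + 36575\right) = \left(70 + 14722\right) \left(\left(\left(-6922\right) \left(- \frac{1}{6254}\right) - - \frac{7787}{19208}\right) + 36575\right) = 14792 \left(\left(\frac{3461}{3127} + \frac{7787}{19208}\right) + 36575\right) = 14792 \left(\frac{90828837}{60063416} + 36575\right) = 14792 \cdot \frac{2196910269037}{60063416} = \frac{4062087087449413}{7507927}$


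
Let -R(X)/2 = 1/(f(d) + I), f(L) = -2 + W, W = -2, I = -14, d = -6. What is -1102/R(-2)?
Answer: -9918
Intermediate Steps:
f(L) = -4 (f(L) = -2 - 2 = -4)
R(X) = 1/9 (R(X) = -2/(-4 - 14) = -2/(-18) = -2*(-1/18) = 1/9)
-1102/R(-2) = -1102/1/9 = -1102*9 = -9918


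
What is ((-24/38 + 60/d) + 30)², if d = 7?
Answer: 25462116/17689 ≈ 1439.4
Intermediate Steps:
((-24/38 + 60/d) + 30)² = ((-24/38 + 60/7) + 30)² = ((-24*1/38 + 60*(⅐)) + 30)² = ((-12/19 + 60/7) + 30)² = (1056/133 + 30)² = (5046/133)² = 25462116/17689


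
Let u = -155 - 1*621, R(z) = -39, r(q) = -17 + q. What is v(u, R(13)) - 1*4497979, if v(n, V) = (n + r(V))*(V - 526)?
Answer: -4027899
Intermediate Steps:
u = -776 (u = -155 - 621 = -776)
v(n, V) = (-526 + V)*(-17 + V + n) (v(n, V) = (n + (-17 + V))*(V - 526) = (-17 + V + n)*(-526 + V) = (-526 + V)*(-17 + V + n))
v(u, R(13)) - 1*4497979 = (8942 + (-39)² - 543*(-39) - 526*(-776) - 39*(-776)) - 1*4497979 = (8942 + 1521 + 21177 + 408176 + 30264) - 4497979 = 470080 - 4497979 = -4027899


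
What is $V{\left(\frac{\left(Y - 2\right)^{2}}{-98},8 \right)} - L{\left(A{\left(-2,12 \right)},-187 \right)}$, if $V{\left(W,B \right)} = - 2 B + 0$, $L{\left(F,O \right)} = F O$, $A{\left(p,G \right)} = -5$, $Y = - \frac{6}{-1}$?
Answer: $-951$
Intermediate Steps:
$Y = 6$ ($Y = \left(-6\right) \left(-1\right) = 6$)
$V{\left(W,B \right)} = - 2 B$
$V{\left(\frac{\left(Y - 2\right)^{2}}{-98},8 \right)} - L{\left(A{\left(-2,12 \right)},-187 \right)} = \left(-2\right) 8 - \left(-5\right) \left(-187\right) = -16 - 935 = -951$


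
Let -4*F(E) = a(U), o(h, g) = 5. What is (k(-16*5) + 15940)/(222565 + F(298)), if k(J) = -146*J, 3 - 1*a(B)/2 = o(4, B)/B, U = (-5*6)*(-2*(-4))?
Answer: 530304/4273219 ≈ 0.12410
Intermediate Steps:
U = -240 (U = -30*8 = -240)
a(B) = 6 - 10/B
F(E) = -145/96 (F(E) = -(6 - 10/(-240))/4 = -(6 - 10*(-1/240))/4 = -(6 + 1/24)/4 = -¼*145/24 = -145/96)
(k(-16*5) + 15940)/(222565 + F(298)) = (-(-2336)*5 + 15940)/(222565 - 145/96) = (-146*(-80) + 15940)/(21366095/96) = (11680 + 15940)*(96/21366095) = 27620*(96/21366095) = 530304/4273219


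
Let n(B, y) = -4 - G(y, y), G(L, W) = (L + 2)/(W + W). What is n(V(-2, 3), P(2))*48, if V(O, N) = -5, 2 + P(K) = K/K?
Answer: -168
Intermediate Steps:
P(K) = -1 (P(K) = -2 + K/K = -2 + 1 = -1)
G(L, W) = (2 + L)/(2*W) (G(L, W) = (2 + L)/((2*W)) = (2 + L)*(1/(2*W)) = (2 + L)/(2*W))
n(B, y) = -4 - (2 + y)/(2*y)
n(V(-2, 3), P(2))*48 = (-9/2 - 1/(-1))*48 = (-9/2 - 1*(-1))*48 = (-9/2 + 1)*48 = -7/2*48 = -168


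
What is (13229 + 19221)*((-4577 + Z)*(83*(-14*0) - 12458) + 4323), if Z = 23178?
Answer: -7519539040750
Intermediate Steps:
(13229 + 19221)*((-4577 + Z)*(83*(-14*0) - 12458) + 4323) = (13229 + 19221)*((-4577 + 23178)*(83*(-14*0) - 12458) + 4323) = 32450*(18601*(83*0 - 12458) + 4323) = 32450*(18601*(0 - 12458) + 4323) = 32450*(18601*(-12458) + 4323) = 32450*(-231731258 + 4323) = 32450*(-231726935) = -7519539040750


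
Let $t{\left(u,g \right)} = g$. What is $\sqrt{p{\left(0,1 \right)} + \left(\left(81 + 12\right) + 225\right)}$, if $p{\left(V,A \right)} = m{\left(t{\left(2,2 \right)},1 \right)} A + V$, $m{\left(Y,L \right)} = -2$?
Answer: $2 \sqrt{79} \approx 17.776$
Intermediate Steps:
$p{\left(V,A \right)} = V - 2 A$ ($p{\left(V,A \right)} = - 2 A + V = V - 2 A$)
$\sqrt{p{\left(0,1 \right)} + \left(\left(81 + 12\right) + 225\right)} = \sqrt{\left(0 - 2\right) + \left(\left(81 + 12\right) + 225\right)} = \sqrt{\left(0 - 2\right) + \left(93 + 225\right)} = \sqrt{-2 + 318} = \sqrt{316} = 2 \sqrt{79}$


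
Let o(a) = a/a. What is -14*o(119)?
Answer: -14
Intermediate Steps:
o(a) = 1
-14*o(119) = -14*1 = -14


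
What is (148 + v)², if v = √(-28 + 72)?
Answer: 21948 + 592*√11 ≈ 23911.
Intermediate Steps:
v = 2*√11 (v = √44 = 2*√11 ≈ 6.6332)
(148 + v)² = (148 + 2*√11)²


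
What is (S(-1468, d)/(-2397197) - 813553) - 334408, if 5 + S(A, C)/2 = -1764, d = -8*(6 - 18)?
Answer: -2751888661779/2397197 ≈ -1.1480e+6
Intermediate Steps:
d = 96 (d = -8*(-12) = 96)
S(A, C) = -3538 (S(A, C) = -10 + 2*(-1764) = -10 - 3528 = -3538)
(S(-1468, d)/(-2397197) - 813553) - 334408 = (-3538/(-2397197) - 813553) - 334408 = (-3538*(-1/2397197) - 813553) - 334408 = (3538/2397197 - 813553) - 334408 = -1950246807403/2397197 - 334408 = -2751888661779/2397197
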